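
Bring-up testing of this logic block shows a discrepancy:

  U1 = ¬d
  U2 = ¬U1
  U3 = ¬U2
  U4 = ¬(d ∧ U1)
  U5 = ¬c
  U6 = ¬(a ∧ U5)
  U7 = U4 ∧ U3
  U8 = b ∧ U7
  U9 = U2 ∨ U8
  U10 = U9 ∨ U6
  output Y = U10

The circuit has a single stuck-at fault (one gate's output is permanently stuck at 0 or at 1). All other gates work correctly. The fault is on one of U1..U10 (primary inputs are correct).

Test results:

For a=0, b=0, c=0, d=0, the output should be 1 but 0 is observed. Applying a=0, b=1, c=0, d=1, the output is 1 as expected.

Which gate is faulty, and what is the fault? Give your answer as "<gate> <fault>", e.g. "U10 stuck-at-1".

Fault-free values for test 1 (a=0, b=0, c=0, d=0): U1=1, U2=0, U3=1, U4=1, U5=1, U6=1, U7=1, U8=0, U9=0, U10=1, giving Y=1. Observed 0.
Test 1: faults giving observed 0 are {U6 stuck-at-0, U10 stuck-at-0}.
Test 2 (a=0, b=1, c=0, d=1): fault-free U1=0, U2=1, U3=0, U4=1, U5=1, U6=1, U7=0, U8=0, U9=1, U10=1 → 1; observed 1. Eliminates U10 stuck-at-0.
Only U6 stuck-at-0 is consistent with every test.

U6 stuck-at-0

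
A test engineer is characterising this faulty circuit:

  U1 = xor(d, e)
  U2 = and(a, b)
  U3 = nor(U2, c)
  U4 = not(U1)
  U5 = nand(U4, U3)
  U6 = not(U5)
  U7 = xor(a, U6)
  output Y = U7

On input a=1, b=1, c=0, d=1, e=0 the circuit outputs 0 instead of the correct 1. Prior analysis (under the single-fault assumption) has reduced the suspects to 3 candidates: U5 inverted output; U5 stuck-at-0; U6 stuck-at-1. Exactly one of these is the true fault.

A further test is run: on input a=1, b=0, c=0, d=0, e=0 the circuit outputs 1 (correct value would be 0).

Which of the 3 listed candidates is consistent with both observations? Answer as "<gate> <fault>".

Evaluate each candidate on input a=1, b=0, c=0, d=0, e=0:
  U5 inverted output: U1=0, U2=0, U3=1, U4=1, U5=1 [inverted output], U6=0, U7=1 → 1 — matches
  U5 stuck-at-0: U1=0, U2=0, U3=1, U4=1, U5=0 [stuck-at-0], U6=1, U7=0 → 0 — eliminated
  U6 stuck-at-1: U1=0, U2=0, U3=1, U4=1, U5=0, U6=1 [stuck-at-1], U7=0 → 0 — eliminated
Only U5 inverted output reproduces the observed 1.

U5 inverted output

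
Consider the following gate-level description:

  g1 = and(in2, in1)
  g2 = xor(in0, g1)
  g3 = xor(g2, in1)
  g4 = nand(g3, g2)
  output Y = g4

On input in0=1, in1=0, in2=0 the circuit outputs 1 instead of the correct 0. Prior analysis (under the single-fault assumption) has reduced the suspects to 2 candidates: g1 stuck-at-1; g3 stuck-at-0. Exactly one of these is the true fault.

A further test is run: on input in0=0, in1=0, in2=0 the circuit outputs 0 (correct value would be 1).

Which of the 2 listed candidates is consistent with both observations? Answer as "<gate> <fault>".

g1 stuck-at-1

Evaluate each candidate on input in0=0, in1=0, in2=0:
  g1 stuck-at-1: g1=1 [stuck-at-1], g2=1, g3=1, g4=0 → 0 — matches
  g3 stuck-at-0: g1=0, g2=0, g3=0 [stuck-at-0], g4=1 → 1 — eliminated
Only g1 stuck-at-1 reproduces the observed 0.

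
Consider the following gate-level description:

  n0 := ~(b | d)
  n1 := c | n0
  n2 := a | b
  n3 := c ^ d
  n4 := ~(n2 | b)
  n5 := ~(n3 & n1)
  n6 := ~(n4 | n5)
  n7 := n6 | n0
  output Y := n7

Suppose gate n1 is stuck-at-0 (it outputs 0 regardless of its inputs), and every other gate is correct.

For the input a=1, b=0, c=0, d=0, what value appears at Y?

Propagate with n1 forced: n0=1, n1=0 [stuck-at-0], n2=1, n3=0, n4=0, n5=1, n6=0, n7=1.
So Y = 1. (Same as the fault-free value — the fault is masked on this input.)

1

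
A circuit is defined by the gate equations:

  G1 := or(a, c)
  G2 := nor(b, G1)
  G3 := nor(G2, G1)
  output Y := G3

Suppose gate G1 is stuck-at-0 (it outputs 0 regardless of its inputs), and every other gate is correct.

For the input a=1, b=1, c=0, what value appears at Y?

1

Propagate with G1 forced: G1=0 [stuck-at-0], G2=0, G3=1.
So Y = 1. (Without the fault it would be 0.)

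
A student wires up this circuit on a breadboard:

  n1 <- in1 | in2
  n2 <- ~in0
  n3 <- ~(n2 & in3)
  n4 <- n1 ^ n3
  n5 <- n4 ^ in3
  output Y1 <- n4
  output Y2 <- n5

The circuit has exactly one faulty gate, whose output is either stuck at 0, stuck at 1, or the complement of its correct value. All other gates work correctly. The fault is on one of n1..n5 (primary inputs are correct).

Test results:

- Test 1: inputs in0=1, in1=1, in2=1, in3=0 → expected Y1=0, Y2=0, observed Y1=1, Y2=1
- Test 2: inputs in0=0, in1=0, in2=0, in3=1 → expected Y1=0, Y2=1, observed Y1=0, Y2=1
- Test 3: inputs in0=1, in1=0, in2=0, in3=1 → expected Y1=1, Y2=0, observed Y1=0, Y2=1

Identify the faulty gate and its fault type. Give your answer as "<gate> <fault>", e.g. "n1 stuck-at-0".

n3 stuck-at-0

Fault-free values for test 1 (in0=1, in1=1, in2=1, in3=0): n1=1, n2=0, n3=1, n4=0, n5=0, giving Y1=0, Y2=0. Observed Y1=1, Y2=1.
Test 1: faults giving observed Y1=1, Y2=1 are {n1 stuck-at-0, n1 inverted output, n3 stuck-at-0, n3 inverted output, n4 stuck-at-1, n4 inverted output}.
Test 2 (in0=0, in1=0, in2=0, in3=1): fault-free n1=0, n2=1, n3=0, n4=0, n5=1 → Y1=0, Y2=1; observed Y1=0, Y2=1. Eliminates n1 inverted output, n3 inverted output, n4 stuck-at-1, n4 inverted output.
Test 3 (in0=1, in1=0, in2=0, in3=1): fault-free n1=0, n2=0, n3=1, n4=1, n5=0 → Y1=1, Y2=0; observed Y1=0, Y2=1. Eliminates n1 stuck-at-0.
Only n3 stuck-at-0 is consistent with every test.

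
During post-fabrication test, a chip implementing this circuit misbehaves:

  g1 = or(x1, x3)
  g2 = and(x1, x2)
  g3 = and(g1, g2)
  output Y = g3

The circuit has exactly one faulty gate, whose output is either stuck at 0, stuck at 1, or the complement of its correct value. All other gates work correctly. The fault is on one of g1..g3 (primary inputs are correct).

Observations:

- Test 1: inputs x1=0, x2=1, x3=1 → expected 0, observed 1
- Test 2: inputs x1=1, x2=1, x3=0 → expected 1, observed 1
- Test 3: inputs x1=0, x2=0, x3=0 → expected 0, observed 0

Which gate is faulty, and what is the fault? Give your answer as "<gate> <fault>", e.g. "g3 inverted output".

g2 stuck-at-1

Fault-free values for test 1 (x1=0, x2=1, x3=1): g1=1, g2=0, g3=0, giving Y=0. Observed 1.
Test 1: faults giving observed 1 are {g2 stuck-at-1, g2 inverted output, g3 stuck-at-1, g3 inverted output}.
Test 2 (x1=1, x2=1, x3=0): fault-free g1=1, g2=1, g3=1 → 1; observed 1. Eliminates g2 inverted output, g3 inverted output.
Test 3 (x1=0, x2=0, x3=0): fault-free g1=0, g2=0, g3=0 → 0; observed 0. Eliminates g3 stuck-at-1.
Only g2 stuck-at-1 is consistent with every test.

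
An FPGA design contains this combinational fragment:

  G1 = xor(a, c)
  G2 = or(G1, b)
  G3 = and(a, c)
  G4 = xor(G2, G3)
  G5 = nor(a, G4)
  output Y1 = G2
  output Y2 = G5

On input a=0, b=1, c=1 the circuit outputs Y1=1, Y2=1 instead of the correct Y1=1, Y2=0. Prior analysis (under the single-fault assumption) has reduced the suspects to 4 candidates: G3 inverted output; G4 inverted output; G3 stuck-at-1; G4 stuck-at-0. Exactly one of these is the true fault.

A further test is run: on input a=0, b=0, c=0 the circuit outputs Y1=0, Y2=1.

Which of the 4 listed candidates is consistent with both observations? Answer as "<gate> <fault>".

Evaluate each candidate on input a=0, b=0, c=0:
  G3 inverted output: G1=0, G2=0, G3=1 [inverted output], G4=1, G5=0 → Y1=0, Y2=0 — eliminated
  G4 inverted output: G1=0, G2=0, G3=0, G4=1 [inverted output], G5=0 → Y1=0, Y2=0 — eliminated
  G3 stuck-at-1: G1=0, G2=0, G3=1 [stuck-at-1], G4=1, G5=0 → Y1=0, Y2=0 — eliminated
  G4 stuck-at-0: G1=0, G2=0, G3=0, G4=0 [stuck-at-0], G5=1 → Y1=0, Y2=1 — matches
Only G4 stuck-at-0 reproduces the observed Y1=0, Y2=1.

G4 stuck-at-0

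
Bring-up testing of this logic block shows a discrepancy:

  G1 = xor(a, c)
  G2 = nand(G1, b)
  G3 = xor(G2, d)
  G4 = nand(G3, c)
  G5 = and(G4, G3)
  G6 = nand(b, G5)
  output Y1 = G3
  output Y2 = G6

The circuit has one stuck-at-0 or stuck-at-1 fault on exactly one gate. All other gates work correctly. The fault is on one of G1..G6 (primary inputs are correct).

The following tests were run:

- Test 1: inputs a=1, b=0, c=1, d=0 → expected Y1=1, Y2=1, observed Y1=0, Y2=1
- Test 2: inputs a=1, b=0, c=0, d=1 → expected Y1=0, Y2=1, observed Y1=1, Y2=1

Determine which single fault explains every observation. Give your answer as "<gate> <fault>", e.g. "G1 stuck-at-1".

G2 stuck-at-0

Fault-free values for test 1 (a=1, b=0, c=1, d=0): G1=0, G2=1, G3=1, G4=0, G5=0, G6=1, giving Y1=1, Y2=1. Observed Y1=0, Y2=1.
Test 1: faults giving observed Y1=0, Y2=1 are {G2 stuck-at-0, G3 stuck-at-0}.
Test 2 (a=1, b=0, c=0, d=1): fault-free G1=1, G2=1, G3=0, G4=1, G5=0, G6=1 → Y1=0, Y2=1; observed Y1=1, Y2=1. Eliminates G3 stuck-at-0.
Only G2 stuck-at-0 is consistent with every test.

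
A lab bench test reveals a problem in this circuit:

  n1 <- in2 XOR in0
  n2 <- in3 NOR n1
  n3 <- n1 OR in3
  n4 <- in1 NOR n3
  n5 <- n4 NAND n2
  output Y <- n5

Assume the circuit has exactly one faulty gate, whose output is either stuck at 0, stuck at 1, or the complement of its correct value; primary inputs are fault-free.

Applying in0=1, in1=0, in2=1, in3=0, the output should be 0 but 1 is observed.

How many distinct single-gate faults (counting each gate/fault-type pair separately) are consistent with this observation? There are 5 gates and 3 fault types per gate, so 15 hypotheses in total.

Fault-free: n1=0, n2=1, n3=0, n4=1, n5=0 → 0. Observed 1.
  n1: stuck-at-1, inverted output ✓; others ✗
  n2: stuck-at-0, inverted output ✓; others ✗
  n3: stuck-at-1, inverted output ✓; others ✗
  n4: stuck-at-0, inverted output ✓; others ✗
  n5: stuck-at-1, inverted output ✓; others ✗
Consistent faults: {n1 stuck-at-1, n1 inverted output, n2 stuck-at-0, n2 inverted output, n3 stuck-at-1, n3 inverted output, n4 stuck-at-0, n4 inverted output, n5 stuck-at-1, n5 inverted output} — 10 in all.

10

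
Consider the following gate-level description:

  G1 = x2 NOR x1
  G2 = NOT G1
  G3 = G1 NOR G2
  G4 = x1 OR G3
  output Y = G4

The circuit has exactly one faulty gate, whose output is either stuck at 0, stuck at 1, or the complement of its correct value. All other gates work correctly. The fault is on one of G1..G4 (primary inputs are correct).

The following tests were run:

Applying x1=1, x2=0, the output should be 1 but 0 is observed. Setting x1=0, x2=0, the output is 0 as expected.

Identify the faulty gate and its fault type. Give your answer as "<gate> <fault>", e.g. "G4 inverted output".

G4 stuck-at-0

Fault-free values for test 1 (x1=1, x2=0): G1=0, G2=1, G3=0, G4=1, giving Y=1. Observed 0.
Test 1: faults giving observed 0 are {G4 stuck-at-0, G4 inverted output}.
Test 2 (x1=0, x2=0): fault-free G1=1, G2=0, G3=0, G4=0 → 0; observed 0. Eliminates G4 inverted output.
Only G4 stuck-at-0 is consistent with every test.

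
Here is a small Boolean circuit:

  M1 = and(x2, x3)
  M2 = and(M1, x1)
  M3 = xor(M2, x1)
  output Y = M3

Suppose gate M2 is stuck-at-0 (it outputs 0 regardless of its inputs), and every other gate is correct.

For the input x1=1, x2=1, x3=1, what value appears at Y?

1

Propagate with M2 forced: M1=1, M2=0 [stuck-at-0], M3=1.
So Y = 1. (Without the fault it would be 0.)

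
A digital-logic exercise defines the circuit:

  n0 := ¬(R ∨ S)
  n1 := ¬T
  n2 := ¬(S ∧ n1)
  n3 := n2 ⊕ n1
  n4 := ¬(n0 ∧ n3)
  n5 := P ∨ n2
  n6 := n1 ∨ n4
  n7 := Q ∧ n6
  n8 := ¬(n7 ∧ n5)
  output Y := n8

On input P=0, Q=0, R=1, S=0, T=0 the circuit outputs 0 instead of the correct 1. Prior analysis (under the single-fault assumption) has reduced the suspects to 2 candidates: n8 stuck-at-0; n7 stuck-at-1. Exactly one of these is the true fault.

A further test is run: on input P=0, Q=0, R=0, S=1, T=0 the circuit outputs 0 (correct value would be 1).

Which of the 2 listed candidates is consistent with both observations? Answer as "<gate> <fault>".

Evaluate each candidate on input P=0, Q=0, R=0, S=1, T=0:
  n8 stuck-at-0: n0=0, n1=1, n2=0, n3=1, n4=1, n5=0, n6=1, n7=0, n8=0 [stuck-at-0] → 0 — matches
  n7 stuck-at-1: n0=0, n1=1, n2=0, n3=1, n4=1, n5=0, n6=1, n7=1 [stuck-at-1], n8=1 → 1 — eliminated
Only n8 stuck-at-0 reproduces the observed 0.

n8 stuck-at-0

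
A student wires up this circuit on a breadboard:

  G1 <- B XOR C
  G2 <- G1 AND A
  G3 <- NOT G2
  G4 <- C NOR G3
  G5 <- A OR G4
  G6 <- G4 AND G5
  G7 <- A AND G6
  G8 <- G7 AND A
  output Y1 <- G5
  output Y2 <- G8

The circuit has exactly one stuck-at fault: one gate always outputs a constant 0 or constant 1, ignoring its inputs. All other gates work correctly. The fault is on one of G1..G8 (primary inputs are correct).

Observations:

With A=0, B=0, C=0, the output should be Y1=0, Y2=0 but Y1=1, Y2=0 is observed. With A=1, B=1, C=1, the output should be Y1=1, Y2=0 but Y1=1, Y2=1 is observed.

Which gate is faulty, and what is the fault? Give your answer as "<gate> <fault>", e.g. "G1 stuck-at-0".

G4 stuck-at-1

Fault-free values for test 1 (A=0, B=0, C=0): G1=0, G2=0, G3=1, G4=0, G5=0, G6=0, G7=0, G8=0, giving Y1=0, Y2=0. Observed Y1=1, Y2=0.
Test 1: faults giving observed Y1=1, Y2=0 are {G2 stuck-at-1, G3 stuck-at-0, G4 stuck-at-1, G5 stuck-at-1}.
Test 2 (A=1, B=1, C=1): fault-free G1=0, G2=0, G3=1, G4=0, G5=1, G6=0, G7=0, G8=0 → Y1=1, Y2=0; observed Y1=1, Y2=1. Eliminates G2 stuck-at-1, G3 stuck-at-0, G5 stuck-at-1.
Only G4 stuck-at-1 is consistent with every test.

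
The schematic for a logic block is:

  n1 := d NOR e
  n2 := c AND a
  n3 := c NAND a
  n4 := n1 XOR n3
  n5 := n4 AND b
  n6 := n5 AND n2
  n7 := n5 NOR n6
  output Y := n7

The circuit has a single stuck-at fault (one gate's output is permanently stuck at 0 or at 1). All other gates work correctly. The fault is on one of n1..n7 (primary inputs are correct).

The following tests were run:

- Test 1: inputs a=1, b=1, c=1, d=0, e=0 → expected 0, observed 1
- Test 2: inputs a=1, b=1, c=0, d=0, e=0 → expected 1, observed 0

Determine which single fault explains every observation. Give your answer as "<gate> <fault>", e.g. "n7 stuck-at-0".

n1 stuck-at-0

Fault-free values for test 1 (a=1, b=1, c=1, d=0, e=0): n1=1, n2=1, n3=0, n4=1, n5=1, n6=1, n7=0, giving Y=0. Observed 1.
Test 1: faults giving observed 1 are {n1 stuck-at-0, n3 stuck-at-1, n4 stuck-at-0, n5 stuck-at-0, n7 stuck-at-1}.
Test 2 (a=1, b=1, c=0, d=0, e=0): fault-free n1=1, n2=0, n3=1, n4=0, n5=0, n6=0, n7=1 → 1; observed 0. Eliminates n3 stuck-at-1, n4 stuck-at-0, n5 stuck-at-0, n7 stuck-at-1.
Only n1 stuck-at-0 is consistent with every test.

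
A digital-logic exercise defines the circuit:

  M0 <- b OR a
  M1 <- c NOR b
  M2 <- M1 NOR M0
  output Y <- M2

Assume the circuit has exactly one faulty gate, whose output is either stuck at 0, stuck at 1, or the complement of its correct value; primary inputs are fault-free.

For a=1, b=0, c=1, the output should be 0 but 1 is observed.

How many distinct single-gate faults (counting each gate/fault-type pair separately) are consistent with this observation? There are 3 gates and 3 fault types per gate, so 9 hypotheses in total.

4

Fault-free: M0=1, M1=0, M2=0 → 0. Observed 1.
  M0 stuck-at-0: output 1 ✓
  M0 stuck-at-1: output 0 ✗
  M0 inverted output: output 1 ✓
  M1 stuck-at-0: output 0 ✗
  M1 stuck-at-1: output 0 ✗
  M1 inverted output: output 0 ✗
  M2 stuck-at-0: output 0 ✗
  M2 stuck-at-1: output 1 ✓
  M2 inverted output: output 1 ✓
Consistent faults: {M0 stuck-at-0, M0 inverted output, M2 stuck-at-1, M2 inverted output} — 4 in all.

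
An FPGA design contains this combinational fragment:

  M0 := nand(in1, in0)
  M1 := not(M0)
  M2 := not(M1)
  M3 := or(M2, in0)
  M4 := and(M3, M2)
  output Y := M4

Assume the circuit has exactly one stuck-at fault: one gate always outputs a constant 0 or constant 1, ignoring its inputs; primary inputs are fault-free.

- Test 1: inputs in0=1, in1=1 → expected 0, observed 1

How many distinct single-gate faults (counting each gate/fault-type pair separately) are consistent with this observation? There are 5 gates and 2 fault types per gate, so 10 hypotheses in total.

Fault-free: M0=0, M1=1, M2=0, M3=1, M4=0 → 0. Observed 1.
  M0 stuck-at-0: output 0 ✗
  M0 stuck-at-1: output 1 ✓
  M1 stuck-at-0: output 1 ✓
  M1 stuck-at-1: output 0 ✗
  M2 stuck-at-0: output 0 ✗
  M2 stuck-at-1: output 1 ✓
  M3 stuck-at-0: output 0 ✗
  M3 stuck-at-1: output 0 ✗
  M4 stuck-at-0: output 0 ✗
  M4 stuck-at-1: output 1 ✓
Consistent faults: {M0 stuck-at-1, M1 stuck-at-0, M2 stuck-at-1, M4 stuck-at-1} — 4 in all.

4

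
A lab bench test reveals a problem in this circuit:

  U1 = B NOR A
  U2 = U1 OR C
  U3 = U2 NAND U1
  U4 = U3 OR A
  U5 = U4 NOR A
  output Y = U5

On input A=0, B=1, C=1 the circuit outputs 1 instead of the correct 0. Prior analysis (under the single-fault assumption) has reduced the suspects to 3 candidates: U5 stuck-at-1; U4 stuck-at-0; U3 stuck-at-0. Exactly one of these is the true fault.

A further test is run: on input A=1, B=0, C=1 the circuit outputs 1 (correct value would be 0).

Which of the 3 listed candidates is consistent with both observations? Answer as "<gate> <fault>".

U5 stuck-at-1

Evaluate each candidate on input A=1, B=0, C=1:
  U5 stuck-at-1: U1=0, U2=1, U3=1, U4=1, U5=1 [stuck-at-1] → 1 — matches
  U4 stuck-at-0: U1=0, U2=1, U3=1, U4=0 [stuck-at-0], U5=0 → 0 — eliminated
  U3 stuck-at-0: U1=0, U2=1, U3=0 [stuck-at-0], U4=1, U5=0 → 0 — eliminated
Only U5 stuck-at-1 reproduces the observed 1.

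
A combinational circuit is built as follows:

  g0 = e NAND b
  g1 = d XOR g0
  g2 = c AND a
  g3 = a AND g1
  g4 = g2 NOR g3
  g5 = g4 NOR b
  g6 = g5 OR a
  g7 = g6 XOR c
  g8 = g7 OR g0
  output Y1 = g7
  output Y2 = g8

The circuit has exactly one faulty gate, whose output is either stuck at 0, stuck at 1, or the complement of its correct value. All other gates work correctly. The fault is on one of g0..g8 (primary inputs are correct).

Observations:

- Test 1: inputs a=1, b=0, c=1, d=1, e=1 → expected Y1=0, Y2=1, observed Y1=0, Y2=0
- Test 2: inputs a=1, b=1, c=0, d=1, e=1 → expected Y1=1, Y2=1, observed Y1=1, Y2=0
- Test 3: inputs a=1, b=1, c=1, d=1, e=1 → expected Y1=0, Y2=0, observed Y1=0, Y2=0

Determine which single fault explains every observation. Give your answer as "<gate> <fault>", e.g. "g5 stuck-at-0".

Fault-free values for test 1 (a=1, b=0, c=1, d=1, e=1): g0=1, g1=0, g2=1, g3=0, g4=0, g5=1, g6=1, g7=0, g8=1, giving Y1=0, Y2=1. Observed Y1=0, Y2=0.
Test 1: faults giving observed Y1=0, Y2=0 are {g0 stuck-at-0, g0 inverted output, g8 stuck-at-0, g8 inverted output}.
Test 2 (a=1, b=1, c=0, d=1, e=1): fault-free g0=0, g1=1, g2=0, g3=1, g4=0, g5=0, g6=1, g7=1, g8=1 → Y1=1, Y2=1; observed Y1=1, Y2=0. Eliminates g0 stuck-at-0, g0 inverted output.
Test 3 (a=1, b=1, c=1, d=1, e=1): fault-free g0=0, g1=1, g2=1, g3=1, g4=0, g5=0, g6=1, g7=0, g8=0 → Y1=0, Y2=0; observed Y1=0, Y2=0. Eliminates g8 inverted output.
Only g8 stuck-at-0 is consistent with every test.

g8 stuck-at-0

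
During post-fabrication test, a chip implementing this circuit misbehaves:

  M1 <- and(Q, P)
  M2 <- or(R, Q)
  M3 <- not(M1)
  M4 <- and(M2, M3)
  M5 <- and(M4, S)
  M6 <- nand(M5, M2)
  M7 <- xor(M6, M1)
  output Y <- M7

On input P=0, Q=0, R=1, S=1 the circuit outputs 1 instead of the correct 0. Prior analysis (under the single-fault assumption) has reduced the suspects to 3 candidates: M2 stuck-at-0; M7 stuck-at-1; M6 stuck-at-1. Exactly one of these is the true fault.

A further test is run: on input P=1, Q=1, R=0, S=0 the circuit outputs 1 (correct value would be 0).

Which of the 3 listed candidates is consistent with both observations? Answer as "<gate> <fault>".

M7 stuck-at-1

Evaluate each candidate on input P=1, Q=1, R=0, S=0:
  M2 stuck-at-0: M1=1, M2=0 [stuck-at-0], M3=0, M4=0, M5=0, M6=1, M7=0 → 0 — eliminated
  M7 stuck-at-1: M1=1, M2=1, M3=0, M4=0, M5=0, M6=1, M7=1 [stuck-at-1] → 1 — matches
  M6 stuck-at-1: M1=1, M2=1, M3=0, M4=0, M5=0, M6=1 [stuck-at-1], M7=0 → 0 — eliminated
Only M7 stuck-at-1 reproduces the observed 1.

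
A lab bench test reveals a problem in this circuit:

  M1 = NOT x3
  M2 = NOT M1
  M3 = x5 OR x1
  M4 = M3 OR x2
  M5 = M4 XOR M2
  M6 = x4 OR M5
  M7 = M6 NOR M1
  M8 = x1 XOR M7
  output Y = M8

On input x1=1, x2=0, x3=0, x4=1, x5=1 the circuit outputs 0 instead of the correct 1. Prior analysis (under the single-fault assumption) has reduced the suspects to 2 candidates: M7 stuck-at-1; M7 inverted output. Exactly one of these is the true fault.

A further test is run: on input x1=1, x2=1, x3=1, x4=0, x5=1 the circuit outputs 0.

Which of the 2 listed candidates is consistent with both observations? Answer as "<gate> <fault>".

Evaluate each candidate on input x1=1, x2=1, x3=1, x4=0, x5=1:
  M7 stuck-at-1: M1=0, M2=1, M3=1, M4=1, M5=0, M6=0, M7=1 [stuck-at-1], M8=0 → 0 — matches
  M7 inverted output: M1=0, M2=1, M3=1, M4=1, M5=0, M6=0, M7=0 [inverted output], M8=1 → 1 — eliminated
Only M7 stuck-at-1 reproduces the observed 0.

M7 stuck-at-1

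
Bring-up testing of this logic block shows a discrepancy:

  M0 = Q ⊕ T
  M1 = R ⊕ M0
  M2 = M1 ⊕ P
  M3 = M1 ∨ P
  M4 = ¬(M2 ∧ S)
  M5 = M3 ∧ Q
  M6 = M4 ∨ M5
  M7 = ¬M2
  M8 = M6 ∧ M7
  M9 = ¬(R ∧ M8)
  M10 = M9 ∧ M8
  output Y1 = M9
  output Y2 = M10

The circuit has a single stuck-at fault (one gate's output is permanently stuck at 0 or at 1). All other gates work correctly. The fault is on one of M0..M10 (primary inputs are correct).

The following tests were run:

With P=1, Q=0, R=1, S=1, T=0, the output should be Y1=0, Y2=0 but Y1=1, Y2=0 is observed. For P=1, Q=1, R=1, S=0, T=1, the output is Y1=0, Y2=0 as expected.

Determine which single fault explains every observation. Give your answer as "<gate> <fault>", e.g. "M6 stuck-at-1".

Fault-free values for test 1 (P=1, Q=0, R=1, S=1, T=0): M0=0, M1=1, M2=0, M3=1, M4=1, M5=0, M6=1, M7=1, M8=1, M9=0, M10=0, giving Y1=0, Y2=0. Observed Y1=1, Y2=0.
Test 1: faults giving observed Y1=1, Y2=0 are {M0 stuck-at-1, M1 stuck-at-0, M2 stuck-at-1, M4 stuck-at-0, M6 stuck-at-0, M7 stuck-at-0, M8 stuck-at-0}.
Test 2 (P=1, Q=1, R=1, S=0, T=1): fault-free M0=0, M1=1, M2=0, M3=1, M4=1, M5=1, M6=1, M7=1, M8=1, M9=0, M10=0 → Y1=0, Y2=0; observed Y1=0, Y2=0. Eliminates M0 stuck-at-1, M1 stuck-at-0, M2 stuck-at-1, M6 stuck-at-0, M7 stuck-at-0, M8 stuck-at-0.
Only M4 stuck-at-0 is consistent with every test.

M4 stuck-at-0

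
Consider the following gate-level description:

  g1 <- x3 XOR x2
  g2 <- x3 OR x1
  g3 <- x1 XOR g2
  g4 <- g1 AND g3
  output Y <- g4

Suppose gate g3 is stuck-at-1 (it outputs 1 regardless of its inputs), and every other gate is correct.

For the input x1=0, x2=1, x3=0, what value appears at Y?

Propagate with g3 forced: g1=1, g2=0, g3=1 [stuck-at-1], g4=1.
So Y = 1. (Without the fault it would be 0.)

1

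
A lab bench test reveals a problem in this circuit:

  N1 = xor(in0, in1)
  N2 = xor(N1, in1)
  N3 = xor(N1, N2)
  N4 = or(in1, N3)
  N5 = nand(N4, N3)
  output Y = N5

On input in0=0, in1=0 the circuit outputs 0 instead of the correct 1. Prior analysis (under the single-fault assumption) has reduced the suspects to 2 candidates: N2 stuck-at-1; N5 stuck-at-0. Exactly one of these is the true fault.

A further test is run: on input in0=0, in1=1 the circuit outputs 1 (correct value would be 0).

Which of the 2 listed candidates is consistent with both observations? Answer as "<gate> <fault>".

N2 stuck-at-1

Evaluate each candidate on input in0=0, in1=1:
  N2 stuck-at-1: N1=1, N2=1 [stuck-at-1], N3=0, N4=1, N5=1 → 1 — matches
  N5 stuck-at-0: N1=1, N2=0, N3=1, N4=1, N5=0 [stuck-at-0] → 0 — eliminated
Only N2 stuck-at-1 reproduces the observed 1.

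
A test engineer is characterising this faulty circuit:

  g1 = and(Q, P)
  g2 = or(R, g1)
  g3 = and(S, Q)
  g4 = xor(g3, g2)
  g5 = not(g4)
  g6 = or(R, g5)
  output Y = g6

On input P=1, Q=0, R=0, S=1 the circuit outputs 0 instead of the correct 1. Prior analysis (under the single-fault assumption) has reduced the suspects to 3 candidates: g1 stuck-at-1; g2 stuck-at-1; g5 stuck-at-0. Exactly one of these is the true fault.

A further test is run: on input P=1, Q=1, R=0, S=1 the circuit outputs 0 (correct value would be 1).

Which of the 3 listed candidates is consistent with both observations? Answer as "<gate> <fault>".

Evaluate each candidate on input P=1, Q=1, R=0, S=1:
  g1 stuck-at-1: g1=1 [stuck-at-1], g2=1, g3=1, g4=0, g5=1, g6=1 → 1 — eliminated
  g2 stuck-at-1: g1=1, g2=1 [stuck-at-1], g3=1, g4=0, g5=1, g6=1 → 1 — eliminated
  g5 stuck-at-0: g1=1, g2=1, g3=1, g4=0, g5=0 [stuck-at-0], g6=0 → 0 — matches
Only g5 stuck-at-0 reproduces the observed 0.

g5 stuck-at-0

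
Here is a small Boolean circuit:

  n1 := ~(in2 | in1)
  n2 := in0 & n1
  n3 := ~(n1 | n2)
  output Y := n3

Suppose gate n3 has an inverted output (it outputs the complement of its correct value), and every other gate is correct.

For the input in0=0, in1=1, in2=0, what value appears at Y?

Propagate with n3 forced: n1=0, n2=0, n3=0 [inverted output].
So Y = 0. (Without the fault it would be 1.)

0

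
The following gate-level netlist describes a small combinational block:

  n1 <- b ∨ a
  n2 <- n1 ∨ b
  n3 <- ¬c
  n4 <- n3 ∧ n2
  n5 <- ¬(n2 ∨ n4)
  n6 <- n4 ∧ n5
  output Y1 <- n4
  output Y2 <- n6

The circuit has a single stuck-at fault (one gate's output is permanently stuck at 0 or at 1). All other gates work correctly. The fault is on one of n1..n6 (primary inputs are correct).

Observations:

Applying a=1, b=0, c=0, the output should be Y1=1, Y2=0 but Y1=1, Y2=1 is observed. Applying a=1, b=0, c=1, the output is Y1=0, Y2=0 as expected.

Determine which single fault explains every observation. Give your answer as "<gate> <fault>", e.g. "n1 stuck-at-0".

Fault-free values for test 1 (a=1, b=0, c=0): n1=1, n2=1, n3=1, n4=1, n5=0, n6=0, giving Y1=1, Y2=0. Observed Y1=1, Y2=1.
Test 1: faults giving observed Y1=1, Y2=1 are {n5 stuck-at-1, n6 stuck-at-1}.
Test 2 (a=1, b=0, c=1): fault-free n1=1, n2=1, n3=0, n4=0, n5=0, n6=0 → Y1=0, Y2=0; observed Y1=0, Y2=0. Eliminates n6 stuck-at-1.
Only n5 stuck-at-1 is consistent with every test.

n5 stuck-at-1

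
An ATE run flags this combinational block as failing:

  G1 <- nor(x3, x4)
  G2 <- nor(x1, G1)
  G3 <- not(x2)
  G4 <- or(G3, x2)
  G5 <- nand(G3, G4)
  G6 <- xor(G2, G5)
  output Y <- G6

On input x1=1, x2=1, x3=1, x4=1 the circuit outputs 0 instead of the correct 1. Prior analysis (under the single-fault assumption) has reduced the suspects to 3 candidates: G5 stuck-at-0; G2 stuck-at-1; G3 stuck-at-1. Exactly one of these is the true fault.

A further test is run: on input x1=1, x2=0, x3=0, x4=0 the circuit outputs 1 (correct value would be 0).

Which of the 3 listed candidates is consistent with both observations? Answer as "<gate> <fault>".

Evaluate each candidate on input x1=1, x2=0, x3=0, x4=0:
  G5 stuck-at-0: G1=1, G2=0, G3=1, G4=1, G5=0 [stuck-at-0], G6=0 → 0 — eliminated
  G2 stuck-at-1: G1=1, G2=1 [stuck-at-1], G3=1, G4=1, G5=0, G6=1 → 1 — matches
  G3 stuck-at-1: G1=1, G2=0, G3=1 [stuck-at-1], G4=1, G5=0, G6=0 → 0 — eliminated
Only G2 stuck-at-1 reproduces the observed 1.

G2 stuck-at-1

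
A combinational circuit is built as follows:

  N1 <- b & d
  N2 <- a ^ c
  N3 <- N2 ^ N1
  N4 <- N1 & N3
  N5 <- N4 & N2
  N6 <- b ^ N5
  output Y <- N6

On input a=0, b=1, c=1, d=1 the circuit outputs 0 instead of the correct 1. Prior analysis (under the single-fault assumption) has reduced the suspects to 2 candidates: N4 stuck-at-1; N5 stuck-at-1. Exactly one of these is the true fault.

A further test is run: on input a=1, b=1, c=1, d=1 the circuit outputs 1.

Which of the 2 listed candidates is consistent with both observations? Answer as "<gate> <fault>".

N4 stuck-at-1

Evaluate each candidate on input a=1, b=1, c=1, d=1:
  N4 stuck-at-1: N1=1, N2=0, N3=1, N4=1 [stuck-at-1], N5=0, N6=1 → 1 — matches
  N5 stuck-at-1: N1=1, N2=0, N3=1, N4=1, N5=1 [stuck-at-1], N6=0 → 0 — eliminated
Only N4 stuck-at-1 reproduces the observed 1.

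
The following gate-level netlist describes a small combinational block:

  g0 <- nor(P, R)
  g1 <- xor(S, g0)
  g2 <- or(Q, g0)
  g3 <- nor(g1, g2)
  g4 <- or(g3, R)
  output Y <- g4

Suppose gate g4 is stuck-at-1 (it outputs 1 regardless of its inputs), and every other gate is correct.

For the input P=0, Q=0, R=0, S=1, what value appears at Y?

Propagate with g4 forced: g0=1, g1=0, g2=1, g3=0, g4=1 [stuck-at-1].
So Y = 1. (Without the fault it would be 0.)

1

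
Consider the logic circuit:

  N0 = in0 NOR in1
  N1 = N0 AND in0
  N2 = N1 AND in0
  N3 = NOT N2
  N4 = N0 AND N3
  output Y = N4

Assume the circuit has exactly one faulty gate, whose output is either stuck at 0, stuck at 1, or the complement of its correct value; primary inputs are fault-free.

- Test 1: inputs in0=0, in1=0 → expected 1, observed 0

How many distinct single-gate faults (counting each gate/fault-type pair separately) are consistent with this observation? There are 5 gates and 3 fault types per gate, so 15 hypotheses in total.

Fault-free: N0=1, N1=0, N2=0, N3=1, N4=1 → 1. Observed 0.
  N0: stuck-at-0, inverted output ✓; others ✗
  N1: none of the 3 fault types match ✗
  N2: stuck-at-1, inverted output ✓; others ✗
  N3: stuck-at-0, inverted output ✓; others ✗
  N4: stuck-at-0, inverted output ✓; others ✗
Consistent faults: {N0 stuck-at-0, N0 inverted output, N2 stuck-at-1, N2 inverted output, N3 stuck-at-0, N3 inverted output, N4 stuck-at-0, N4 inverted output} — 8 in all.

8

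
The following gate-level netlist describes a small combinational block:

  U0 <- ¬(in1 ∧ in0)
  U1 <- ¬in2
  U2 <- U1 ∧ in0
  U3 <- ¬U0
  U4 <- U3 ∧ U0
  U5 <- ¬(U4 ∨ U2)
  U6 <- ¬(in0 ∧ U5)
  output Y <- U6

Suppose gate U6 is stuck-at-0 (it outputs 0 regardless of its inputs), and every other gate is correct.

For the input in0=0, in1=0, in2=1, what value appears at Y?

0

Propagate with U6 forced: U0=1, U1=0, U2=0, U3=0, U4=0, U5=1, U6=0 [stuck-at-0].
So Y = 0. (Without the fault it would be 1.)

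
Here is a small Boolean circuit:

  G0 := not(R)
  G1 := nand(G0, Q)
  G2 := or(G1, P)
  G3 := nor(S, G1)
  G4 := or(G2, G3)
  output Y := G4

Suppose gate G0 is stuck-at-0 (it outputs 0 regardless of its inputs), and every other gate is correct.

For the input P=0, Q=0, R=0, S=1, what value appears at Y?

1

Propagate with G0 forced: G0=0 [stuck-at-0], G1=1, G2=1, G3=0, G4=1.
So Y = 1. (Same as the fault-free value — the fault is masked on this input.)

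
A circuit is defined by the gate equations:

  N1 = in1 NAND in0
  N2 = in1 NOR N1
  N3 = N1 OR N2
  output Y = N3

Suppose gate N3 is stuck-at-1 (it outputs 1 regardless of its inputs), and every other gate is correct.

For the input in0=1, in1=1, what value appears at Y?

1

Propagate with N3 forced: N1=0, N2=0, N3=1 [stuck-at-1].
So Y = 1. (Without the fault it would be 0.)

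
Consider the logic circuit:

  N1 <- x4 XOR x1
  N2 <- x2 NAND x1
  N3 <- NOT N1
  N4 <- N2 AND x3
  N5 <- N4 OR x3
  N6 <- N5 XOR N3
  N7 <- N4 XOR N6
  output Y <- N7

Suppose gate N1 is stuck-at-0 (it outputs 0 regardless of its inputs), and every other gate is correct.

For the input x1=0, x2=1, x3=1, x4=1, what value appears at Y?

1

Propagate with N1 forced: N1=0 [stuck-at-0], N2=1, N3=1, N4=1, N5=1, N6=0, N7=1.
So Y = 1. (Without the fault it would be 0.)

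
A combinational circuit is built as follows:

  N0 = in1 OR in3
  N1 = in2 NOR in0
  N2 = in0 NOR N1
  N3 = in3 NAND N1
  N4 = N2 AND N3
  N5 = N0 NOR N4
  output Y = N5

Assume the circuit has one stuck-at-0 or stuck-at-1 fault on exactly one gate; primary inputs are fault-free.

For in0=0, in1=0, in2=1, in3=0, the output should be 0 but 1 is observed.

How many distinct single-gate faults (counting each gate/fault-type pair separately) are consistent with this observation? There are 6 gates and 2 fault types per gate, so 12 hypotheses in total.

5

Fault-free: N0=0, N1=0, N2=1, N3=1, N4=1, N5=0 → 0. Observed 1.
  N0 stuck-at-0: output 0 ✗
  N0 stuck-at-1: output 0 ✗
  N1 stuck-at-0: output 0 ✗
  N1 stuck-at-1: output 1 ✓
  N2 stuck-at-0: output 1 ✓
  N2 stuck-at-1: output 0 ✗
  N3 stuck-at-0: output 1 ✓
  N3 stuck-at-1: output 0 ✗
  N4 stuck-at-0: output 1 ✓
  N4 stuck-at-1: output 0 ✗
  N5 stuck-at-0: output 0 ✗
  N5 stuck-at-1: output 1 ✓
Consistent faults: {N1 stuck-at-1, N2 stuck-at-0, N3 stuck-at-0, N4 stuck-at-0, N5 stuck-at-1} — 5 in all.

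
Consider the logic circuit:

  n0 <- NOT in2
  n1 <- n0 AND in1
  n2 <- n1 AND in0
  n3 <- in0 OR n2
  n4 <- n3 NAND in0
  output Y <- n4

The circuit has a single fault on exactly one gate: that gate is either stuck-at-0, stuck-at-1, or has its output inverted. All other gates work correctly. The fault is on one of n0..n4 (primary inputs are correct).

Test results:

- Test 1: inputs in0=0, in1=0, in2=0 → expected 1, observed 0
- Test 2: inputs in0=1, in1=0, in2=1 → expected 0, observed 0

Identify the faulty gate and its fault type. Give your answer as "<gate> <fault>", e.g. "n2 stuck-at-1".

Fault-free values for test 1 (in0=0, in1=0, in2=0): n0=1, n1=0, n2=0, n3=0, n4=1, giving Y=1. Observed 0.
Test 1: faults giving observed 0 are {n4 stuck-at-0, n4 inverted output}.
Test 2 (in0=1, in1=0, in2=1): fault-free n0=0, n1=0, n2=0, n3=1, n4=0 → 0; observed 0. Eliminates n4 inverted output.
Only n4 stuck-at-0 is consistent with every test.

n4 stuck-at-0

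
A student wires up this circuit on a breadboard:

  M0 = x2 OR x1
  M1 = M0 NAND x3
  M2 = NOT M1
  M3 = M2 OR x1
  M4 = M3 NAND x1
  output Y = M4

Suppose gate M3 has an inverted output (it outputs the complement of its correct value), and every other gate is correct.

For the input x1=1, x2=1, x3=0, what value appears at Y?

Propagate with M3 forced: M0=1, M1=1, M2=0, M3=0 [inverted output], M4=1.
So Y = 1. (Without the fault it would be 0.)

1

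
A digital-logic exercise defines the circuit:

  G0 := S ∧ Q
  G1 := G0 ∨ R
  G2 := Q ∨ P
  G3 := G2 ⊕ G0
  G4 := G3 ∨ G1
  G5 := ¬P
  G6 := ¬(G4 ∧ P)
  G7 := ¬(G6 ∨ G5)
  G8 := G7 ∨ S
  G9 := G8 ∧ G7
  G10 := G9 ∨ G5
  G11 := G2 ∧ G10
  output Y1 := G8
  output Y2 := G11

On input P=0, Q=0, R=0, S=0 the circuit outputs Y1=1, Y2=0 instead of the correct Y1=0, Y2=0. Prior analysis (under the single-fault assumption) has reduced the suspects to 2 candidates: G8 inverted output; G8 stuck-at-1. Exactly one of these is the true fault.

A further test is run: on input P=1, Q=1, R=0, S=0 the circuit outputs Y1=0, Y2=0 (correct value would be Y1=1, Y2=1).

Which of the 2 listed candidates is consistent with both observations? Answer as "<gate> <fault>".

G8 inverted output

Evaluate each candidate on input P=1, Q=1, R=0, S=0:
  G8 inverted output: G0=0, G1=0, G2=1, G3=1, G4=1, G5=0, G6=0, G7=1, G8=0 [inverted output], G9=0, G10=0, G11=0 → Y1=0, Y2=0 — matches
  G8 stuck-at-1: G0=0, G1=0, G2=1, G3=1, G4=1, G5=0, G6=0, G7=1, G8=1 [stuck-at-1], G9=1, G10=1, G11=1 → Y1=1, Y2=1 — eliminated
Only G8 inverted output reproduces the observed Y1=0, Y2=0.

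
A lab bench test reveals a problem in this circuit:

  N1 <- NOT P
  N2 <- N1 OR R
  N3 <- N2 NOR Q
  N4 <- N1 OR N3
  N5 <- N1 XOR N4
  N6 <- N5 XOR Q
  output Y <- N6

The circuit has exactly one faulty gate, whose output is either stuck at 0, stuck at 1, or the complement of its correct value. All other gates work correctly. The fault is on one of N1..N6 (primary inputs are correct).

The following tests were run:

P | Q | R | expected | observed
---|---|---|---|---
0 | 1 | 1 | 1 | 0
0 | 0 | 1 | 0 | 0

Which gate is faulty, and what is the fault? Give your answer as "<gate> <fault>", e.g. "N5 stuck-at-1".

N6 stuck-at-0

Fault-free values for test 1 (P=0, Q=1, R=1): N1=1, N2=1, N3=0, N4=1, N5=0, N6=1, giving Y=1. Observed 0.
Test 1: faults giving observed 0 are {N4 stuck-at-0, N4 inverted output, N5 stuck-at-1, N5 inverted output, N6 stuck-at-0, N6 inverted output}.
Test 2 (P=0, Q=0, R=1): fault-free N1=1, N2=1, N3=0, N4=1, N5=0, N6=0 → 0; observed 0. Eliminates N4 stuck-at-0, N4 inverted output, N5 stuck-at-1, N5 inverted output, N6 inverted output.
Only N6 stuck-at-0 is consistent with every test.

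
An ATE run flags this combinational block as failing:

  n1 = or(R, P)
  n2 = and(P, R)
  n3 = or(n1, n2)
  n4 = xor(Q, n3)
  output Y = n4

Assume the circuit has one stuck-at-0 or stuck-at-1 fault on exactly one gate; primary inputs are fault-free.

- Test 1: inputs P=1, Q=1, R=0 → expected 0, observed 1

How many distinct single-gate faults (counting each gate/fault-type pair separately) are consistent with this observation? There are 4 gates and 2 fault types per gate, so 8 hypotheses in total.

3

Fault-free: n1=1, n2=0, n3=1, n4=0 → 0. Observed 1.
  n1 stuck-at-0: output 1 ✓
  n1 stuck-at-1: output 0 ✗
  n2 stuck-at-0: output 0 ✗
  n2 stuck-at-1: output 0 ✗
  n3 stuck-at-0: output 1 ✓
  n3 stuck-at-1: output 0 ✗
  n4 stuck-at-0: output 0 ✗
  n4 stuck-at-1: output 1 ✓
Consistent faults: {n1 stuck-at-0, n3 stuck-at-0, n4 stuck-at-1} — 3 in all.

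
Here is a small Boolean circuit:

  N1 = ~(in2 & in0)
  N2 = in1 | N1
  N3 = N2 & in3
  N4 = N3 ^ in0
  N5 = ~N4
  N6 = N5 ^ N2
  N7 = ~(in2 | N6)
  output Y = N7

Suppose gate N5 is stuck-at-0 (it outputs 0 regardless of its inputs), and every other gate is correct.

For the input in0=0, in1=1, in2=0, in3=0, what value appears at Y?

Propagate with N5 forced: N1=1, N2=1, N3=0, N4=0, N5=0 [stuck-at-0], N6=1, N7=0.
So Y = 0. (Without the fault it would be 1.)

0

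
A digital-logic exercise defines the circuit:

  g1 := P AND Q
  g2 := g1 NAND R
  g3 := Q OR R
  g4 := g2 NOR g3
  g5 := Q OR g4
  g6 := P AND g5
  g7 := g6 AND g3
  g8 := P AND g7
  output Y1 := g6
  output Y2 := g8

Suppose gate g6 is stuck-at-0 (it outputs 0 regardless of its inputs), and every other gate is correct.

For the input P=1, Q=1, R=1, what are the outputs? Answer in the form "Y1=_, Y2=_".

Y1=0, Y2=0

Propagate with g6 forced: g1=1, g2=0, g3=1, g4=0, g5=1, g6=0 [stuck-at-0], g7=0, g8=0.
So the outputs are Y1=0, Y2=0. (Without the fault they would be Y1=1, Y2=1.)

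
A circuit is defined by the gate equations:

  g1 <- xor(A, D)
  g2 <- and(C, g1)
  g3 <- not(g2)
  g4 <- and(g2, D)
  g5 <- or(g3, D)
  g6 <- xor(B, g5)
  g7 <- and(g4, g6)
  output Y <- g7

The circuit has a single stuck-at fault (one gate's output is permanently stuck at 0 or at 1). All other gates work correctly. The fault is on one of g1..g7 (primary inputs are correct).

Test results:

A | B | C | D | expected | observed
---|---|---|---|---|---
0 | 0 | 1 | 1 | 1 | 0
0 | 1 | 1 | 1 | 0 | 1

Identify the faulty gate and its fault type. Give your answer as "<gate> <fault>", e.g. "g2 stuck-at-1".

g5 stuck-at-0

Fault-free values for test 1 (A=0, B=0, C=1, D=1): g1=1, g2=1, g3=0, g4=1, g5=1, g6=1, g7=1, giving Y=1. Observed 0.
Test 1: faults giving observed 0 are {g1 stuck-at-0, g2 stuck-at-0, g4 stuck-at-0, g5 stuck-at-0, g6 stuck-at-0, g7 stuck-at-0}.
Test 2 (A=0, B=1, C=1, D=1): fault-free g1=1, g2=1, g3=0, g4=1, g5=1, g6=0, g7=0 → 0; observed 1. Eliminates g1 stuck-at-0, g2 stuck-at-0, g4 stuck-at-0, g6 stuck-at-0, g7 stuck-at-0.
Only g5 stuck-at-0 is consistent with every test.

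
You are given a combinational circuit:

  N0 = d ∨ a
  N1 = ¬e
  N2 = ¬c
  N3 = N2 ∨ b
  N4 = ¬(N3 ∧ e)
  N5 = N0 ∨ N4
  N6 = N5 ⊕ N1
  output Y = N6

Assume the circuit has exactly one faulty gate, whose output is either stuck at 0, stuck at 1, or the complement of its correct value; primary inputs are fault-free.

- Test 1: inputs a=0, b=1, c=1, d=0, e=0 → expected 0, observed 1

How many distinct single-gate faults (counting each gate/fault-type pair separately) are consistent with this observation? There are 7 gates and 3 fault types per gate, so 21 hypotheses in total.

8

Fault-free: N0=0, N1=1, N2=0, N3=1, N4=1, N5=1, N6=0 → 0. Observed 1.
  N0: none of the 3 fault types match ✗
  N1: stuck-at-0, inverted output ✓; others ✗
  N2: none of the 3 fault types match ✗
  N3: none of the 3 fault types match ✗
  N4: stuck-at-0, inverted output ✓; others ✗
  N5: stuck-at-0, inverted output ✓; others ✗
  N6: stuck-at-1, inverted output ✓; others ✗
Consistent faults: {N1 stuck-at-0, N1 inverted output, N4 stuck-at-0, N4 inverted output, N5 stuck-at-0, N5 inverted output, N6 stuck-at-1, N6 inverted output} — 8 in all.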